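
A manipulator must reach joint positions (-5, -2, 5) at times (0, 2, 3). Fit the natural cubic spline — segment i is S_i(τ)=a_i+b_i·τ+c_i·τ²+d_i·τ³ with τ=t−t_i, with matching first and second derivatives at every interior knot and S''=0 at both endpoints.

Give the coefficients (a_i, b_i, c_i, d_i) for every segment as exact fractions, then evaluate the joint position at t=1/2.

  seg 0: a=-5 b=-1/3 c=0 d=11/24
  seg 1: a=-2 b=31/6 c=11/4 d=-11/12
S(1/2) = -327/64

Δ: Δ0=3/2, Δ1=7
row 1: diag=6, rhs=33; c'=1/6, d'=11/2
back: M1=11/2
M: M0=0, M1=11/2, M2=0
seg 0: a=-5, c=M0/2=0, d=(M1−M0)/(6·2)=11/24, b=Δ0−h0·(2M0+M1)/6=-1/3
seg 1: a=-2, c=M1/2=11/4, d=(M2−M1)/(6·1)=-11/12, b=Δ1−h1·(2M1+M2)/6=31/6
t_q=1/2 → seg 0, τ=1/2; S=-5+-1/3·τ+0·τ²+11/24·τ³=-327/64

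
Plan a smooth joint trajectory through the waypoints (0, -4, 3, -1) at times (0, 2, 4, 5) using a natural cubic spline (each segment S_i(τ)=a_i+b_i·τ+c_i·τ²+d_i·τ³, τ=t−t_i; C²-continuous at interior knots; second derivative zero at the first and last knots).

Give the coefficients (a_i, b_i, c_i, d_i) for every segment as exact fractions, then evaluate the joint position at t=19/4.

  seg 0: a=0 b=-46/11 c=0 d=6/11
  seg 1: a=-4 b=26/11 c=36/11 d=-119/88
  seg 2: a=3 b=-17/22 c=-213/44 d=71/44
S(19/4) = 1065/2816

Δ: Δ0=-2, Δ1=7/2, Δ2=-4
row 1: diag=8, rhs=33; c'=1/4, d'=33/8
row 2: denom=6−2·1/4=11/2; d'=(-45−2·33/8)/(11/2)=-213/22
back: M2=-213/22
back: M1=33/8−1/4·-213/22=72/11
M: M0=0, M1=72/11, M2=-213/22, M3=0
seg 0: a=0, c=M0/2=0, d=(M1−M0)/(6·2)=6/11, b=Δ0−h0·(2M0+M1)/6=-46/11
seg 1: a=-4, c=M1/2=36/11, d=(M2−M1)/(6·2)=-119/88, b=Δ1−h1·(2M1+M2)/6=26/11
seg 2: a=3, c=M2/2=-213/44, d=(M3−M2)/(6·1)=71/44, b=Δ2−h2·(2M2+M3)/6=-17/22
t_q=19/4 → seg 2, τ=3/4; S=3+-17/22·τ+-213/44·τ²+71/44·τ³=1065/2816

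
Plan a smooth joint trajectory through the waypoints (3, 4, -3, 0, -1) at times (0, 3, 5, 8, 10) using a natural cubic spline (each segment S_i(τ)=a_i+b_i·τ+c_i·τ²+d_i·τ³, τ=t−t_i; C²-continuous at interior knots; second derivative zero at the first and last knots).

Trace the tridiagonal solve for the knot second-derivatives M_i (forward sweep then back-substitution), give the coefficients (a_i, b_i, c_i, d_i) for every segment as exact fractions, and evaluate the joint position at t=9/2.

Δ: Δ0=1/3, Δ1=-7/2, Δ2=1, Δ3=-1/2
row 1: diag=10, rhs=-23; c'=1/5, d'=-23/10
row 2: denom=10−2·1/5=48/5; d'=(27−2·-23/10)/(48/5)=79/24
row 3: denom=10−3·5/16=145/16; d'=(-9−3·79/24)/(145/16)=-302/145
back: M3=-302/145
back: M2=79/24−5/16·-302/145=343/87
back: M1=-23/10−1/5·343/87=-2687/870
M: M0=0, M1=-2687/870, M2=343/87, M3=-302/145, M4=0
seg 0: a=3, c=M0/2=0, d=(M1−M0)/(6·3)=-2687/15660, b=Δ0−h0·(2M0+M1)/6=1089/580
seg 1: a=4, c=M1/2=-2687/1740, d=(M2−M1)/(6·2)=2039/3480, b=Δ1−h1·(2M1+M2)/6=-799/290
seg 2: a=-3, c=M2/2=343/174, d=(M3−M2)/(6·3)=-2621/7830, b=Δ2−h2·(2M2+M3)/6=-827/435
seg 3: a=0, c=M3/2=-151/145, d=(M4−M3)/(6·2)=151/870, b=Δ3−h3·(2M3+M4)/6=773/870
t_q=9/2 → seg 1, τ=3/2; S=4+-799/290·τ+-2687/1740·τ²+2039/3480·τ³=-3025/1856

  seg 0: a=3 b=1089/580 c=0 d=-2687/15660
  seg 1: a=4 b=-799/290 c=-2687/1740 d=2039/3480
  seg 2: a=-3 b=-827/435 c=343/174 d=-2621/7830
  seg 3: a=0 b=773/870 c=-151/145 d=151/870
S(9/2) = -3025/1856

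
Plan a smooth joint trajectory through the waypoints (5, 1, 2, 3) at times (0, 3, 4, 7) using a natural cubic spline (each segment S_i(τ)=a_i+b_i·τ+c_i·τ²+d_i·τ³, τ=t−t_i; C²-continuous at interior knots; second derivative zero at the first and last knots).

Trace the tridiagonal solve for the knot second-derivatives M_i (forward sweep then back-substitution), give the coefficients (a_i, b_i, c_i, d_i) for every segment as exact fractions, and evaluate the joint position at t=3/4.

Δ: Δ0=-4/3, Δ1=1, Δ2=1/3
row 1: diag=8, rhs=14; c'=1/8, d'=7/4
row 2: denom=8−1·1/8=63/8; d'=(-4−1·7/4)/(63/8)=-46/63
back: M2=-46/63
back: M1=7/4−1/8·-46/63=116/63
M: M0=0, M1=116/63, M2=-46/63, M3=0
seg 0: a=5, c=M0/2=0, d=(M1−M0)/(6·3)=58/567, b=Δ0−h0·(2M0+M1)/6=-142/63
seg 1: a=1, c=M1/2=58/63, d=(M2−M1)/(6·1)=-3/7, b=Δ1−h1·(2M1+M2)/6=32/63
seg 2: a=2, c=M2/2=-23/63, d=(M3−M2)/(6·3)=23/567, b=Δ2−h2·(2M2+M3)/6=67/63
t_q=3/4 → seg 0, τ=3/4; S=5+-142/63·τ+0·τ²+58/567·τ³=751/224

  seg 0: a=5 b=-142/63 c=0 d=58/567
  seg 1: a=1 b=32/63 c=58/63 d=-3/7
  seg 2: a=2 b=67/63 c=-23/63 d=23/567
S(3/4) = 751/224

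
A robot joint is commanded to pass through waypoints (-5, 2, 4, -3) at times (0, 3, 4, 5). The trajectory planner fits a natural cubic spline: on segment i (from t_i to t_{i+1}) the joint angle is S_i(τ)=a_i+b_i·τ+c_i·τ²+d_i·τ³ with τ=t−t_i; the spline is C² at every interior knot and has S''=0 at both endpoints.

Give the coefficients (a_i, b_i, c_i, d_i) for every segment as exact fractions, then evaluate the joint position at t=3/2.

Δ: Δ0=7/3, Δ1=2, Δ2=-7
row 1: diag=8, rhs=-2; c'=1/8, d'=-1/4
row 2: denom=4−1·1/8=31/8; d'=(-54−1·-1/4)/(31/8)=-430/31
back: M2=-430/31
back: M1=-1/4−1/8·-430/31=46/31
M: M0=0, M1=46/31, M2=-430/31, M3=0
seg 0: a=-5, c=M0/2=0, d=(M1−M0)/(6·3)=23/279, b=Δ0−h0·(2M0+M1)/6=148/93
seg 1: a=2, c=M1/2=23/31, d=(M2−M1)/(6·1)=-238/93, b=Δ1−h1·(2M1+M2)/6=355/93
seg 2: a=4, c=M2/2=-215/31, d=(M3−M2)/(6·1)=215/93, b=Δ2−h2·(2M2+M3)/6=-221/93
t_q=3/2 → seg 0, τ=3/2; S=-5+148/93·τ+0·τ²+23/279·τ³=-579/248

  seg 0: a=-5 b=148/93 c=0 d=23/279
  seg 1: a=2 b=355/93 c=23/31 d=-238/93
  seg 2: a=4 b=-221/93 c=-215/31 d=215/93
S(3/2) = -579/248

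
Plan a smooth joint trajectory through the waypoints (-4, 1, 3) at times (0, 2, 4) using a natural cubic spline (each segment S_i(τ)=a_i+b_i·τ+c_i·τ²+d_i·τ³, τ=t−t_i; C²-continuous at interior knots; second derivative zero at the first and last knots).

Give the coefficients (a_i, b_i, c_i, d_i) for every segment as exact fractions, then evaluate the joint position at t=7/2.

Δ: Δ0=5/2, Δ1=1
row 1: diag=8, rhs=-9; c'=1/4, d'=-9/8
back: M1=-9/8
M: M0=0, M1=-9/8, M2=0
seg 0: a=-4, c=M0/2=0, d=(M1−M0)/(6·2)=-3/32, b=Δ0−h0·(2M0+M1)/6=23/8
seg 1: a=1, c=M1/2=-9/16, d=(M2−M1)/(6·2)=3/32, b=Δ1−h1·(2M1+M2)/6=7/4
t_q=7/2 → seg 1, τ=3/2; S=1+7/4·τ+-9/16·τ²+3/32·τ³=685/256

  seg 0: a=-4 b=23/8 c=0 d=-3/32
  seg 1: a=1 b=7/4 c=-9/16 d=3/32
S(7/2) = 685/256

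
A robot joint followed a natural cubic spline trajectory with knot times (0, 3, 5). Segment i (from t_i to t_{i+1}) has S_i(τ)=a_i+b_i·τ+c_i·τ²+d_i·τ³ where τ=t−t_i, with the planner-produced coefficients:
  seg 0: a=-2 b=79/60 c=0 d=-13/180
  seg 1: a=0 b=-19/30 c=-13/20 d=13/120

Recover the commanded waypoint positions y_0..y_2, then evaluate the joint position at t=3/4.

y_0=-2 y_1=0 y_2=-3
S(3/4) = -267/256

y_0 = S_0(0) = a_0 = -2
y_1 = S_1(0) = a_1 = 0
y_2 = S_1(2) = -3
t_q=3/4 is in segment 0 (τ=3/4); S_0(τ)=-267/256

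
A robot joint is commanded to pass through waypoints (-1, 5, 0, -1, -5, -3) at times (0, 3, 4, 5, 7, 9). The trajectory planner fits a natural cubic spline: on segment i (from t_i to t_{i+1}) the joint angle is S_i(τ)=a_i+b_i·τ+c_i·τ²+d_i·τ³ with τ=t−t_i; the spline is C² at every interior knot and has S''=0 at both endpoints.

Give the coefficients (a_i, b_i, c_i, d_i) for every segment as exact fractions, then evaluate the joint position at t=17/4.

Δ: Δ0=2, Δ1=-5, Δ2=-1, Δ3=-2, Δ4=1
row 1: diag=8, rhs=-42; c'=1/8, d'=-21/4
row 2: denom=4−1·1/8=31/8; d'=(24−1·-21/4)/(31/8)=234/31
row 3: denom=6−1·8/31=178/31; d'=(-6−1·234/31)/(178/31)=-210/89
row 4: denom=8−2·31/89=650/89; d'=(18−2·-210/89)/(650/89)=1011/325
back: M4=1011/325
back: M3=-210/89−31/89·1011/325=-1119/325
back: M2=234/31−8/31·-1119/325=2742/325
back: M1=-21/4−1/8·2742/325=-2049/325
M: M0=0, M1=-2049/325, M2=2742/325, M3=-1119/325, M4=1011/325, M5=0
seg 0: a=-1, c=M0/2=0, d=(M1−M0)/(6·3)=-683/1950, b=Δ0−h0·(2M0+M1)/6=3349/650
seg 1: a=5, c=M1/2=-2049/650, d=(M2−M1)/(6·1)=1597/650, b=Δ1−h1·(2M1+M2)/6=-1399/325
seg 2: a=0, c=M2/2=1371/325, d=(M3−M2)/(6·1)=-99/50, b=Δ2−h2·(2M2+M3)/6=-421/130
seg 3: a=-1, c=M3/2=-1119/650, d=(M4−M3)/(6·2)=71/130, b=Δ3−h3·(2M3+M4)/6=-241/325
seg 4: a=-5, c=M4/2=1011/650, d=(M5−M4)/(6·2)=-337/1300, b=Δ4−h4·(2M4+M5)/6=-349/325
t_q=17/4 → seg 2, τ=1/4; S=0+-421/130·τ+1371/325·τ²+-99/50·τ³=-23999/41600

  seg 0: a=-1 b=3349/650 c=0 d=-683/1950
  seg 1: a=5 b=-1399/325 c=-2049/650 d=1597/650
  seg 2: a=0 b=-421/130 c=1371/325 d=-99/50
  seg 3: a=-1 b=-241/325 c=-1119/650 d=71/130
  seg 4: a=-5 b=-349/325 c=1011/650 d=-337/1300
S(17/4) = -23999/41600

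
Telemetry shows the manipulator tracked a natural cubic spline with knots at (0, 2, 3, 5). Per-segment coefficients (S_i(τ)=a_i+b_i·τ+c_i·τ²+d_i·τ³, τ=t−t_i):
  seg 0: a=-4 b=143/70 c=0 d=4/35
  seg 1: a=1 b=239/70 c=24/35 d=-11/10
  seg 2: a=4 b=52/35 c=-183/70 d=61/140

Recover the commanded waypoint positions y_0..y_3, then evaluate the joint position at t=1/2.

y_0=-4 y_1=1 y_2=4 y_3=0
S(1/2) = -83/28

y_0 = S_0(0) = a_0 = -4
y_1 = S_1(0) = a_1 = 1
y_2 = S_2(0) = a_2 = 4
y_3 = S_2(2) = 0
t_q=1/2 is in segment 0 (τ=1/2); S_0(τ)=-83/28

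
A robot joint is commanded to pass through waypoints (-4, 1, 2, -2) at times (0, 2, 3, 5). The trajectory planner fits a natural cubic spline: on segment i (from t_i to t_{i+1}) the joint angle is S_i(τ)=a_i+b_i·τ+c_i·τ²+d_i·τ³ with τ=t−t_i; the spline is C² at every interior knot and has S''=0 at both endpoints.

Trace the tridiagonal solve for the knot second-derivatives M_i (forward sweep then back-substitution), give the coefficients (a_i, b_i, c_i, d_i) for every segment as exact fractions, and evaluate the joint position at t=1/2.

Δ: Δ0=5/2, Δ1=1, Δ2=-2
row 1: diag=6, rhs=-9; c'=1/6, d'=-3/2
row 2: denom=6−1·1/6=35/6; d'=(-18−1·-3/2)/(35/6)=-99/35
back: M2=-99/35
back: M1=-3/2−1/6·-99/35=-36/35
M: M0=0, M1=-36/35, M2=-99/35, M3=0
seg 0: a=-4, c=M0/2=0, d=(M1−M0)/(6·2)=-3/35, b=Δ0−h0·(2M0+M1)/6=199/70
seg 1: a=1, c=M1/2=-18/35, d=(M2−M1)/(6·1)=-3/10, b=Δ1−h1·(2M1+M2)/6=127/70
seg 2: a=2, c=M2/2=-99/70, d=(M3−M2)/(6·2)=33/140, b=Δ2−h2·(2M2+M3)/6=-4/35
t_q=1/2 → seg 0, τ=1/2; S=-4+199/70·τ+0·τ²+-3/35·τ³=-145/56

  seg 0: a=-4 b=199/70 c=0 d=-3/35
  seg 1: a=1 b=127/70 c=-18/35 d=-3/10
  seg 2: a=2 b=-4/35 c=-99/70 d=33/140
S(1/2) = -145/56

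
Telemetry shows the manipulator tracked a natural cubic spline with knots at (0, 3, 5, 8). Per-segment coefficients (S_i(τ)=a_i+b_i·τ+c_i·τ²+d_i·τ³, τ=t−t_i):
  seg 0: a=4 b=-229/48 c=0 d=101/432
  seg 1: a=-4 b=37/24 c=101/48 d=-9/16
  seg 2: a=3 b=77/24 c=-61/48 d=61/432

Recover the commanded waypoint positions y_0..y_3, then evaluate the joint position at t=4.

y_0=4 y_1=-4 y_2=3 y_3=5
S(4) = -11/12

y_0 = S_0(0) = a_0 = 4
y_1 = S_1(0) = a_1 = -4
y_2 = S_2(0) = a_2 = 3
y_3 = S_2(3) = 5
t_q=4 is in segment 1 (τ=1); S_1(τ)=-11/12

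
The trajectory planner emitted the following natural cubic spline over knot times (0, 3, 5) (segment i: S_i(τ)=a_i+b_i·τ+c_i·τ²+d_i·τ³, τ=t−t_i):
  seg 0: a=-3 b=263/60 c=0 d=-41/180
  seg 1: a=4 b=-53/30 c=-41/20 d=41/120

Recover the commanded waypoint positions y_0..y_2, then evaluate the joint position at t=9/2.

y_0 = S_0(0) = a_0 = -3
y_1 = S_1(0) = a_1 = 4
y_2 = S_1(2) = -5
t_q=9/2 is in segment 1 (τ=3/2); S_1(τ)=-135/64

y_0=-3 y_1=4 y_2=-5
S(9/2) = -135/64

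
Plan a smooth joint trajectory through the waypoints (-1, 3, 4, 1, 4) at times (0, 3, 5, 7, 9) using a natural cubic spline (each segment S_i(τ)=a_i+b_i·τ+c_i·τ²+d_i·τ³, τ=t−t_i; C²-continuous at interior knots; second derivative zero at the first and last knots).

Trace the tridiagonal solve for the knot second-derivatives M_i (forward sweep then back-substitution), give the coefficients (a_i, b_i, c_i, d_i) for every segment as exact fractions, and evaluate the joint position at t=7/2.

  seg 0: a=-1 b=1163/852 c=0 d=-1/284
  seg 1: a=3 b=541/426 c=-9/284 d=-301/1704
  seg 2: a=4 b=-208/213 c=-155/142 d=707/1704
  seg 3: a=1 b=-155/426 c=397/284 d=-397/1704
S(7/2) = 16381/4544

Δ: Δ0=4/3, Δ1=1/2, Δ2=-3/2, Δ3=3/2
row 1: diag=10, rhs=-5; c'=1/5, d'=-1/2
row 2: denom=8−2·1/5=38/5; d'=(-12−2·-1/2)/(38/5)=-55/38
row 3: denom=8−2·5/19=142/19; d'=(18−2·-55/38)/(142/19)=397/142
back: M3=397/142
back: M2=-55/38−5/19·397/142=-155/71
back: M1=-1/2−1/5·-155/71=-9/142
M: M0=0, M1=-9/142, M2=-155/71, M3=397/142, M4=0
seg 0: a=-1, c=M0/2=0, d=(M1−M0)/(6·3)=-1/284, b=Δ0−h0·(2M0+M1)/6=1163/852
seg 1: a=3, c=M1/2=-9/284, d=(M2−M1)/(6·2)=-301/1704, b=Δ1−h1·(2M1+M2)/6=541/426
seg 2: a=4, c=M2/2=-155/142, d=(M3−M2)/(6·2)=707/1704, b=Δ2−h2·(2M2+M3)/6=-208/213
seg 3: a=1, c=M3/2=397/284, d=(M4−M3)/(6·2)=-397/1704, b=Δ3−h3·(2M3+M4)/6=-155/426
t_q=7/2 → seg 1, τ=1/2; S=3+541/426·τ+-9/284·τ²+-301/1704·τ³=16381/4544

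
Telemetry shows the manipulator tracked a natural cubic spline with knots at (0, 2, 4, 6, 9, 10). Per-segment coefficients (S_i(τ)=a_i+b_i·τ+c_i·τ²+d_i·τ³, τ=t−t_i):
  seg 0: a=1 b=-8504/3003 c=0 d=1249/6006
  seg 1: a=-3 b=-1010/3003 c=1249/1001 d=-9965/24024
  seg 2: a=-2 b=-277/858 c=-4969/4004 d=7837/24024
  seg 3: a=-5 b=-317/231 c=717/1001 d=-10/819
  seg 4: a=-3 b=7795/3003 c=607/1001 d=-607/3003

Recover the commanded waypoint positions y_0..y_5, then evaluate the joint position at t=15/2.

y_0=1 y_1=-3 y_2=-2 y_3=-5 y_4=-3 y_5=0
S(15/2) = -10987/2002

y_0 = S_0(0) = a_0 = 1
y_1 = S_1(0) = a_1 = -3
y_2 = S_2(0) = a_2 = -2
y_3 = S_3(0) = a_3 = -5
y_4 = S_4(0) = a_4 = -3
y_5 = S_4(1) = 0
t_q=15/2 is in segment 3 (τ=3/2); S_3(τ)=-10987/2002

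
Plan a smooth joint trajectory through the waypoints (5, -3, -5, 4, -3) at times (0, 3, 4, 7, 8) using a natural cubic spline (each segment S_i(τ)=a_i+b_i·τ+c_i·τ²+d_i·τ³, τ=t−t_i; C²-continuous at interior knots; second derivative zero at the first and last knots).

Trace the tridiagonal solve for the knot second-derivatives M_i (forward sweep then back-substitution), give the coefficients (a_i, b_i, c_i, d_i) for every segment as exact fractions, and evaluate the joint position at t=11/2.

Δ: Δ0=-8/3, Δ1=-2, Δ2=3, Δ3=-7
row 1: diag=8, rhs=4; c'=1/8, d'=1/2
row 2: denom=8−1·1/8=63/8; d'=(30−1·1/2)/(63/8)=236/63
row 3: denom=8−3·8/21=48/7; d'=(-60−3·236/63)/(48/7)=-187/18
back: M3=-187/18
back: M2=236/63−8/21·-187/18=208/27
back: M1=1/2−1/8·208/27=-25/54
M: M0=0, M1=-25/54, M2=208/27, M3=-187/18, M4=0
seg 0: a=5, c=M0/2=0, d=(M1−M0)/(6·3)=-25/972, b=Δ0−h0·(2M0+M1)/6=-263/108
seg 1: a=-3, c=M1/2=-25/108, d=(M2−M1)/(6·1)=49/36, b=Δ1−h1·(2M1+M2)/6=-169/54
seg 2: a=-5, c=M2/2=104/27, d=(M3−M2)/(6·3)=-977/972, b=Δ2−h2·(2M2+M3)/6=53/108
seg 3: a=4, c=M3/2=-187/36, d=(M4−M3)/(6·1)=187/108, b=Δ3−h3·(2M3+M4)/6=-191/54
t_q=11/2 → seg 2, τ=3/2; S=-5+53/108·τ+104/27·τ²+-977/972·τ³=97/96

  seg 0: a=5 b=-263/108 c=0 d=-25/972
  seg 1: a=-3 b=-169/54 c=-25/108 d=49/36
  seg 2: a=-5 b=53/108 c=104/27 d=-977/972
  seg 3: a=4 b=-191/54 c=-187/36 d=187/108
S(11/2) = 97/96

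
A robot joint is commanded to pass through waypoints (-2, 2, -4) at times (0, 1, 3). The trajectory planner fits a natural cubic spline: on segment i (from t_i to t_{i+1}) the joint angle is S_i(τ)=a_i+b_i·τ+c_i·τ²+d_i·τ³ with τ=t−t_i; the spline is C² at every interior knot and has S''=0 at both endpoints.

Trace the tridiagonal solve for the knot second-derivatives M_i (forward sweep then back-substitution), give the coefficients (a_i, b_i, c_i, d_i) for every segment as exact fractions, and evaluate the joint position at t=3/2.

  seg 0: a=-2 b=31/6 c=0 d=-7/6
  seg 1: a=2 b=5/3 c=-7/2 d=7/12
S(3/2) = 65/32

Δ: Δ0=4, Δ1=-3
row 1: diag=6, rhs=-42; c'=1/3, d'=-7
back: M1=-7
M: M0=0, M1=-7, M2=0
seg 0: a=-2, c=M0/2=0, d=(M1−M0)/(6·1)=-7/6, b=Δ0−h0·(2M0+M1)/6=31/6
seg 1: a=2, c=M1/2=-7/2, d=(M2−M1)/(6·2)=7/12, b=Δ1−h1·(2M1+M2)/6=5/3
t_q=3/2 → seg 1, τ=1/2; S=2+5/3·τ+-7/2·τ²+7/12·τ³=65/32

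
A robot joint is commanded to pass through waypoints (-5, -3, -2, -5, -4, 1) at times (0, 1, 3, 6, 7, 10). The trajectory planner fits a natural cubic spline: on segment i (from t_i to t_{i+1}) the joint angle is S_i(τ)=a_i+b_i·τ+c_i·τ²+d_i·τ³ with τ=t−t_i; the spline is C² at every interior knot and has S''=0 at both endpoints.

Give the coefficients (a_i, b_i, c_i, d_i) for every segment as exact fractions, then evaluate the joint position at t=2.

  seg 0: a=-5 b=1687/774 c=0 d=-139/774
  seg 1: a=-3 b=635/387 c=-139/258 d=-49/3096
  seg 2: a=-2 b=-545/774 c=-109/172 d=2485/13932
  seg 3: a=-5 b=479/1548 c=376/387 d=-145/516
  seg 4: a=-4 b=1091/774 c=199/1548 d=-199/13932
S(2) = -1975/1032

Δ: Δ0=2, Δ1=1/2, Δ2=-1, Δ3=1, Δ4=5/3
row 1: diag=6, rhs=-9; c'=1/3, d'=-3/2
row 2: denom=10−2·1/3=28/3; d'=(-9−2·-3/2)/(28/3)=-9/14
row 3: denom=8−3·9/28=197/28; d'=(12−3·-9/14)/(197/28)=390/197
row 4: denom=8−1·28/197=1548/197; d'=(4−1·390/197)/(1548/197)=199/774
back: M4=199/774
back: M3=390/197−28/197·199/774=752/387
back: M2=-9/14−9/28·752/387=-109/86
back: M1=-3/2−1/3·-109/86=-139/129
M: M0=0, M1=-139/129, M2=-109/86, M3=752/387, M4=199/774, M5=0
seg 0: a=-5, c=M0/2=0, d=(M1−M0)/(6·1)=-139/774, b=Δ0−h0·(2M0+M1)/6=1687/774
seg 1: a=-3, c=M1/2=-139/258, d=(M2−M1)/(6·2)=-49/3096, b=Δ1−h1·(2M1+M2)/6=635/387
seg 2: a=-2, c=M2/2=-109/172, d=(M3−M2)/(6·3)=2485/13932, b=Δ2−h2·(2M2+M3)/6=-545/774
seg 3: a=-5, c=M3/2=376/387, d=(M4−M3)/(6·1)=-145/516, b=Δ3−h3·(2M3+M4)/6=479/1548
seg 4: a=-4, c=M4/2=199/1548, d=(M5−M4)/(6·3)=-199/13932, b=Δ4−h4·(2M4+M5)/6=1091/774
t_q=2 → seg 1, τ=1; S=-3+635/387·τ+-139/258·τ²+-49/3096·τ³=-1975/1032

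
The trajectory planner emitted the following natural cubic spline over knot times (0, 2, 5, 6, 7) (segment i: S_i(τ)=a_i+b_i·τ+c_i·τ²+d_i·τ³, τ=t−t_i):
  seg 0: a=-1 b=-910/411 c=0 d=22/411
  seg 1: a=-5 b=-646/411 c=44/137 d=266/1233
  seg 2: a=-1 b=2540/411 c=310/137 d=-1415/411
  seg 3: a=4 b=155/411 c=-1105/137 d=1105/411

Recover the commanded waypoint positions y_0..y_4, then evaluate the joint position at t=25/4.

y_0 = S_0(0) = a_0 = -1
y_1 = S_1(0) = a_1 = -5
y_2 = S_2(0) = a_2 = -1
y_3 = S_3(0) = a_3 = 4
y_4 = S_3(1) = -1
t_q=25/4 is in segment 3 (τ=1/4); S_3(τ)=31847/8768

y_0=-1 y_1=-5 y_2=-1 y_3=4 y_4=-1
S(25/4) = 31847/8768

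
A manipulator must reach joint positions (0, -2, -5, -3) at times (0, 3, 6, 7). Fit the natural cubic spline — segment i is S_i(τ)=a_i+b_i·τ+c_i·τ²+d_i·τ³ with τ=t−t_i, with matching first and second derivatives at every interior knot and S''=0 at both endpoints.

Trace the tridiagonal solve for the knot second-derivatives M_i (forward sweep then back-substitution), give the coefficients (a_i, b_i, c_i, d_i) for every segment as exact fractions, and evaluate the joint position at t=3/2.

  seg 0: a=0 b=-23/87 c=0 d=-35/783
  seg 1: a=-2 b=-128/87 c=-35/87 d=146/783
  seg 2: a=-5 b=100/87 c=37/29 d=-37/87
S(3/2) = -127/232

Δ: Δ0=-2/3, Δ1=-1, Δ2=2
row 1: diag=12, rhs=-2; c'=1/4, d'=-1/6
row 2: denom=8−3·1/4=29/4; d'=(18−3·-1/6)/(29/4)=74/29
back: M2=74/29
back: M1=-1/6−1/4·74/29=-70/87
M: M0=0, M1=-70/87, M2=74/29, M3=0
seg 0: a=0, c=M0/2=0, d=(M1−M0)/(6·3)=-35/783, b=Δ0−h0·(2M0+M1)/6=-23/87
seg 1: a=-2, c=M1/2=-35/87, d=(M2−M1)/(6·3)=146/783, b=Δ1−h1·(2M1+M2)/6=-128/87
seg 2: a=-5, c=M2/2=37/29, d=(M3−M2)/(6·1)=-37/87, b=Δ2−h2·(2M2+M3)/6=100/87
t_q=3/2 → seg 0, τ=3/2; S=0+-23/87·τ+0·τ²+-35/783·τ³=-127/232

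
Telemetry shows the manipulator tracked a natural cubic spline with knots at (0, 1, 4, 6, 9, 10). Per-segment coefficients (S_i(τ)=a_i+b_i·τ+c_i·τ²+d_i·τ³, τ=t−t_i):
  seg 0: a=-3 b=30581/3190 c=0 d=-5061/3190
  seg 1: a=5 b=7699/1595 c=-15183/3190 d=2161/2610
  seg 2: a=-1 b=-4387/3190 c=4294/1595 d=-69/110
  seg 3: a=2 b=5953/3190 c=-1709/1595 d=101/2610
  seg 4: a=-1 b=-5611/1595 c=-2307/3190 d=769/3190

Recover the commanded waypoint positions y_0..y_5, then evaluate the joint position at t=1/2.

y_0 = S_0(0) = a_0 = -3
y_1 = S_1(0) = a_1 = 5
y_2 = S_2(0) = a_2 = -1
y_3 = S_3(0) = a_3 = 2
y_4 = S_4(0) = a_4 = -1
y_5 = S_4(1) = -5
t_q=1/2 is in segment 0 (τ=1/2); S_0(τ)=40703/25520

y_0=-3 y_1=5 y_2=-1 y_3=2 y_4=-1 y_5=-5
S(1/2) = 40703/25520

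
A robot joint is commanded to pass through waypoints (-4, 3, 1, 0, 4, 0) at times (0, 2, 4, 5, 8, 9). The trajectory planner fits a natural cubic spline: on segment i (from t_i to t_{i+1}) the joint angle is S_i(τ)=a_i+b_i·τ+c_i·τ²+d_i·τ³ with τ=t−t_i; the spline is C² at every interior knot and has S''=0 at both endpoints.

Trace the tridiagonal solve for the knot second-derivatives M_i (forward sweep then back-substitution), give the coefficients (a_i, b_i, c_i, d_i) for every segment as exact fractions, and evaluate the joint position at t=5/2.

  seg 0: a=-4 b=8254/1767 c=0 d=-4139/14136
  seg 1: a=3 b=4091/3534 c=-4139/2356 d=599/1767
  seg 2: a=1 b=-6367/3534 c=653/2356 d=3707/7068
  seg 3: a=0 b=2305/7068 c=1090/589 d=-3569/7068
  seg 4: a=4 b=-7789/3534 c=-6347/2356 d=6347/7068
S(5/2) = 29987/9424

Δ: Δ0=7/2, Δ1=-1, Δ2=-1, Δ3=4/3, Δ4=-4
row 1: diag=8, rhs=-27; c'=1/4, d'=-27/8
row 2: denom=6−2·1/4=11/2; d'=(0−2·-27/8)/(11/2)=27/22
row 3: denom=8−1·2/11=86/11; d'=(14−1·27/22)/(86/11)=281/172
row 4: denom=8−3·33/86=589/86; d'=(-32−3·281/172)/(589/86)=-6347/1178
back: M4=-6347/1178
back: M3=281/172−33/86·-6347/1178=2180/589
back: M2=27/22−2/11·2180/589=653/1178
back: M1=-27/8−1/4·653/1178=-4139/1178
M: M0=0, M1=-4139/1178, M2=653/1178, M3=2180/589, M4=-6347/1178, M5=0
seg 0: a=-4, c=M0/2=0, d=(M1−M0)/(6·2)=-4139/14136, b=Δ0−h0·(2M0+M1)/6=8254/1767
seg 1: a=3, c=M1/2=-4139/2356, d=(M2−M1)/(6·2)=599/1767, b=Δ1−h1·(2M1+M2)/6=4091/3534
seg 2: a=1, c=M2/2=653/2356, d=(M3−M2)/(6·1)=3707/7068, b=Δ2−h2·(2M2+M3)/6=-6367/3534
seg 3: a=0, c=M3/2=1090/589, d=(M4−M3)/(6·3)=-3569/7068, b=Δ3−h3·(2M3+M4)/6=2305/7068
seg 4: a=4, c=M4/2=-6347/2356, d=(M5−M4)/(6·1)=6347/7068, b=Δ4−h4·(2M4+M5)/6=-7789/3534
t_q=5/2 → seg 1, τ=1/2; S=3+4091/3534·τ+-4139/2356·τ²+599/1767·τ³=29987/9424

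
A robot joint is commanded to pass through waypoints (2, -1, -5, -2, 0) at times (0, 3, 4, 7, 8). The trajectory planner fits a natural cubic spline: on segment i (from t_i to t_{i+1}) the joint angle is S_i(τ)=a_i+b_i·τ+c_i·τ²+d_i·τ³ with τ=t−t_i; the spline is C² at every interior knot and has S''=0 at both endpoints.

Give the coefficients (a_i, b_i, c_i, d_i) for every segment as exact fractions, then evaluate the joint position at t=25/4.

Δ: Δ0=-1, Δ1=-4, Δ2=1, Δ3=2
row 1: diag=8, rhs=-18; c'=1/8, d'=-9/4
row 2: denom=8−1·1/8=63/8; d'=(30−1·-9/4)/(63/8)=86/21
row 3: denom=8−3·8/21=48/7; d'=(6−3·86/21)/(48/7)=-11/12
back: M3=-11/12
back: M2=86/21−8/21·-11/12=40/9
back: M1=-9/4−1/8·40/9=-101/36
M: M0=0, M1=-101/36, M2=40/9, M3=-11/12, M4=0
seg 0: a=2, c=M0/2=0, d=(M1−M0)/(6·3)=-101/648, b=Δ0−h0·(2M0+M1)/6=29/72
seg 1: a=-1, c=M1/2=-101/72, d=(M2−M1)/(6·1)=29/24, b=Δ1−h1·(2M1+M2)/6=-137/36
seg 2: a=-5, c=M2/2=20/9, d=(M3−M2)/(6·3)=-193/648, b=Δ2−h2·(2M2+M3)/6=-215/72
seg 3: a=-2, c=M3/2=-11/24, d=(M4−M3)/(6·1)=11/72, b=Δ3−h3·(2M3+M4)/6=83/36
t_q=25/4 → seg 2, τ=9/4; S=-5+-215/72·τ+20/9·τ²+-193/648·τ³=-1977/512

  seg 0: a=2 b=29/72 c=0 d=-101/648
  seg 1: a=-1 b=-137/36 c=-101/72 d=29/24
  seg 2: a=-5 b=-215/72 c=20/9 d=-193/648
  seg 3: a=-2 b=83/36 c=-11/24 d=11/72
S(25/4) = -1977/512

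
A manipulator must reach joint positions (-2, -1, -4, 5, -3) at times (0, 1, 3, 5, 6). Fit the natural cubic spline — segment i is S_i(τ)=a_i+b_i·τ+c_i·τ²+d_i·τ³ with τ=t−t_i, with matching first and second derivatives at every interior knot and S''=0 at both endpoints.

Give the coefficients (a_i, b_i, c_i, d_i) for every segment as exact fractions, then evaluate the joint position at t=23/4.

  seg 0: a=-2 b=59/30 c=0 d=-29/30
  seg 1: a=-1 b=-14/15 c=-29/10 d=157/120
  seg 2: a=-4 b=19/6 c=99/20 d=-257/120
  seg 3: a=5 b=-41/15 c=-79/10 d=79/30
S(23/4) = -49/128

Δ: Δ0=1, Δ1=-3/2, Δ2=9/2, Δ3=-8
row 1: diag=6, rhs=-15; c'=1/3, d'=-5/2
row 2: denom=8−2·1/3=22/3; d'=(36−2·-5/2)/(22/3)=123/22
row 3: denom=6−2·3/11=60/11; d'=(-75−2·123/22)/(60/11)=-79/5
back: M3=-79/5
back: M2=123/22−3/11·-79/5=99/10
back: M1=-5/2−1/3·99/10=-29/5
M: M0=0, M1=-29/5, M2=99/10, M3=-79/5, M4=0
seg 0: a=-2, c=M0/2=0, d=(M1−M0)/(6·1)=-29/30, b=Δ0−h0·(2M0+M1)/6=59/30
seg 1: a=-1, c=M1/2=-29/10, d=(M2−M1)/(6·2)=157/120, b=Δ1−h1·(2M1+M2)/6=-14/15
seg 2: a=-4, c=M2/2=99/20, d=(M3−M2)/(6·2)=-257/120, b=Δ2−h2·(2M2+M3)/6=19/6
seg 3: a=5, c=M3/2=-79/10, d=(M4−M3)/(6·1)=79/30, b=Δ3−h3·(2M3+M4)/6=-41/15
t_q=23/4 → seg 3, τ=3/4; S=5+-41/15·τ+-79/10·τ²+79/30·τ³=-49/128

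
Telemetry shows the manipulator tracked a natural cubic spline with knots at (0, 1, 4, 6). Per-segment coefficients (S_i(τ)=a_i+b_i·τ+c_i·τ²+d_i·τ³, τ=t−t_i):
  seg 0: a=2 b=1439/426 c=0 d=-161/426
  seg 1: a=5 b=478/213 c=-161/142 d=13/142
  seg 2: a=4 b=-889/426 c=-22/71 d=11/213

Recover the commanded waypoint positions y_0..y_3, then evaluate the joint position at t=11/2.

y_0 = S_0(0) = a_0 = 2
y_1 = S_1(0) = a_1 = 5
y_2 = S_2(0) = a_2 = 4
y_3 = S_2(2) = -1
t_q=11/2 is in segment 2 (τ=3/2); S_2(τ)=197/568

y_0=2 y_1=5 y_2=4 y_3=-1
S(11/2) = 197/568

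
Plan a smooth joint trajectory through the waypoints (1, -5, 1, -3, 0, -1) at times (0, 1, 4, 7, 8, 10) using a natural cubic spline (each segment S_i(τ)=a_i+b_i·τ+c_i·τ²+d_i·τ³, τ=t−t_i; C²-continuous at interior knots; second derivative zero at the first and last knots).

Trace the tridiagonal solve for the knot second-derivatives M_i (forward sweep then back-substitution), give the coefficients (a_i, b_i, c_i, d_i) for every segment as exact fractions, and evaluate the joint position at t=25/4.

  seg 0: a=1 b=-53515/7314 c=0 d=9631/7314
  seg 1: a=-5 b=-12311/3657 c=9631/2438 d=-47429/65826
  seg 2: a=1 b=6449/7314 c=-9268/3657 d=39407/65826
  seg 3: a=-3 b=6727/3657 c=6957/2438 d=-12383/7314
  seg 4: a=0 b=18047/7314 c=-2713/1219 d=2713/7314
S(25/4) = -472315/156032

Δ: Δ0=-6, Δ1=2, Δ2=-4/3, Δ3=3, Δ4=-1/2
row 1: diag=8, rhs=48; c'=3/8, d'=6
row 2: denom=12−3·3/8=87/8; d'=(-20−3·6)/(87/8)=-304/87
row 3: denom=8−3·8/29=208/29; d'=(26−3·-304/87)/(208/29)=529/104
row 4: denom=6−1·29/208=1219/208; d'=(-21−1·529/104)/(1219/208)=-5426/1219
back: M4=-5426/1219
back: M3=529/104−29/208·-5426/1219=6957/1219
back: M2=-304/87−8/29·6957/1219=-18536/3657
back: M1=6−3/8·-18536/3657=9631/1219
M: M0=0, M1=9631/1219, M2=-18536/3657, M3=6957/1219, M4=-5426/1219, M5=0
seg 0: a=1, c=M0/2=0, d=(M1−M0)/(6·1)=9631/7314, b=Δ0−h0·(2M0+M1)/6=-53515/7314
seg 1: a=-5, c=M1/2=9631/2438, d=(M2−M1)/(6·3)=-47429/65826, b=Δ1−h1·(2M1+M2)/6=-12311/3657
seg 2: a=1, c=M2/2=-9268/3657, d=(M3−M2)/(6·3)=39407/65826, b=Δ2−h2·(2M2+M3)/6=6449/7314
seg 3: a=-3, c=M3/2=6957/2438, d=(M4−M3)/(6·1)=-12383/7314, b=Δ3−h3·(2M3+M4)/6=6727/3657
seg 4: a=0, c=M4/2=-2713/1219, d=(M5−M4)/(6·2)=2713/7314, b=Δ4−h4·(2M4+M5)/6=18047/7314
t_q=25/4 → seg 2, τ=9/4; S=1+6449/7314·τ+-9268/3657·τ²+39407/65826·τ³=-472315/156032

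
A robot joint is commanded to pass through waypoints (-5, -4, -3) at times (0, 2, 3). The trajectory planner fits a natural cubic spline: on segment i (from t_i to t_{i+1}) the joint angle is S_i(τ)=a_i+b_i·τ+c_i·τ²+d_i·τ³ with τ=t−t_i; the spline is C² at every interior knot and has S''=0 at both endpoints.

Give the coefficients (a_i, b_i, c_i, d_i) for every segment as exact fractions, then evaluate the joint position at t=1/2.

  seg 0: a=-5 b=1/3 c=0 d=1/24
  seg 1: a=-4 b=5/6 c=1/4 d=-1/12
S(1/2) = -309/64

Δ: Δ0=1/2, Δ1=1
row 1: diag=6, rhs=3; c'=1/6, d'=1/2
back: M1=1/2
M: M0=0, M1=1/2, M2=0
seg 0: a=-5, c=M0/2=0, d=(M1−M0)/(6·2)=1/24, b=Δ0−h0·(2M0+M1)/6=1/3
seg 1: a=-4, c=M1/2=1/4, d=(M2−M1)/(6·1)=-1/12, b=Δ1−h1·(2M1+M2)/6=5/6
t_q=1/2 → seg 0, τ=1/2; S=-5+1/3·τ+0·τ²+1/24·τ³=-309/64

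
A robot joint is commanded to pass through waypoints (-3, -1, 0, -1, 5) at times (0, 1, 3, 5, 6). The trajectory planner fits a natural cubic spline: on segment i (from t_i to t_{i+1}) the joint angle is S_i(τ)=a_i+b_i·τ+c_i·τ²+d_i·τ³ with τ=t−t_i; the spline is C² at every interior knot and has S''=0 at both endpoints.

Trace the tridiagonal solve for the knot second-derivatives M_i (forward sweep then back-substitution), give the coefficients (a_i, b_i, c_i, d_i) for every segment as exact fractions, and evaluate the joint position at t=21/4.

Δ: Δ0=2, Δ1=1/2, Δ2=-1/2, Δ3=6
row 1: diag=6, rhs=-9; c'=1/3, d'=-3/2
row 2: denom=8−2·1/3=22/3; d'=(-6−2·-3/2)/(22/3)=-9/22
row 3: denom=6−2·3/11=60/11; d'=(39−2·-9/22)/(60/11)=73/10
back: M3=73/10
back: M2=-9/22−3/11·73/10=-12/5
back: M1=-3/2−1/3·-12/5=-7/10
M: M0=0, M1=-7/10, M2=-12/5, M3=73/10, M4=0
seg 0: a=-3, c=M0/2=0, d=(M1−M0)/(6·1)=-7/60, b=Δ0−h0·(2M0+M1)/6=127/60
seg 1: a=-1, c=M1/2=-7/20, d=(M2−M1)/(6·2)=-17/120, b=Δ1−h1·(2M1+M2)/6=53/30
seg 2: a=0, c=M2/2=-6/5, d=(M3−M2)/(6·2)=97/120, b=Δ2−h2·(2M2+M3)/6=-4/3
seg 3: a=-1, c=M3/2=73/20, d=(M4−M3)/(6·1)=-73/60, b=Δ3−h3·(2M3+M4)/6=107/30
t_q=21/4 → seg 3, τ=1/4; S=-1+107/30·τ+73/20·τ²+-73/60·τ³=129/1280

  seg 0: a=-3 b=127/60 c=0 d=-7/60
  seg 1: a=-1 b=53/30 c=-7/20 d=-17/120
  seg 2: a=0 b=-4/3 c=-6/5 d=97/120
  seg 3: a=-1 b=107/30 c=73/20 d=-73/60
S(21/4) = 129/1280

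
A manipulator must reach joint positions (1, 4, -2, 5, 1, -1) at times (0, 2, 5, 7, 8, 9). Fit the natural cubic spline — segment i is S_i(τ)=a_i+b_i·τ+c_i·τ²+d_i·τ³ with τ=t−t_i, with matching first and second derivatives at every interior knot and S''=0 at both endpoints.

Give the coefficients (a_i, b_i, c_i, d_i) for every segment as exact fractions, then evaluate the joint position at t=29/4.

  seg 0: a=1 b=11081/3866 c=0 d=-2641/7732
  seg 1: a=4 b=-4765/3866 c=-7923/3866 d=3467/5799
  seg 2: a=-2 b=10103/3866 c=12879/3866 d=-11165/7732
  seg 3: a=5 b=-5371/3866 c=-10308/1933 d=10523/3866
  seg 4: a=1 b=-7517/1933 c=10953/3866 d=-3651/3866
S(29/4) = 1079243/247424

Δ: Δ0=3/2, Δ1=-2, Δ2=7/2, Δ3=-4, Δ4=-2
row 1: diag=10, rhs=-21; c'=3/10, d'=-21/10
row 2: denom=10−3·3/10=91/10; d'=(33−3·-21/10)/(91/10)=393/91
row 3: denom=6−2·20/91=506/91; d'=(-45−2·393/91)/(506/91)=-4881/506
row 4: denom=4−1·91/506=1933/506; d'=(12−1·-4881/506)/(1933/506)=10953/1933
back: M4=10953/1933
back: M3=-4881/506−91/506·10953/1933=-20616/1933
back: M2=393/91−20/91·-20616/1933=12879/1933
back: M1=-21/10−3/10·12879/1933=-7923/1933
M: M0=0, M1=-7923/1933, M2=12879/1933, M3=-20616/1933, M4=10953/1933, M5=0
seg 0: a=1, c=M0/2=0, d=(M1−M0)/(6·2)=-2641/7732, b=Δ0−h0·(2M0+M1)/6=11081/3866
seg 1: a=4, c=M1/2=-7923/3866, d=(M2−M1)/(6·3)=3467/5799, b=Δ1−h1·(2M1+M2)/6=-4765/3866
seg 2: a=-2, c=M2/2=12879/3866, d=(M3−M2)/(6·2)=-11165/7732, b=Δ2−h2·(2M2+M3)/6=10103/3866
seg 3: a=5, c=M3/2=-10308/1933, d=(M4−M3)/(6·1)=10523/3866, b=Δ3−h3·(2M3+M4)/6=-5371/3866
seg 4: a=1, c=M4/2=10953/3866, d=(M5−M4)/(6·1)=-3651/3866, b=Δ4−h4·(2M4+M5)/6=-7517/1933
t_q=29/4 → seg 3, τ=1/4; S=5+-5371/3866·τ+-10308/1933·τ²+10523/3866·τ³=1079243/247424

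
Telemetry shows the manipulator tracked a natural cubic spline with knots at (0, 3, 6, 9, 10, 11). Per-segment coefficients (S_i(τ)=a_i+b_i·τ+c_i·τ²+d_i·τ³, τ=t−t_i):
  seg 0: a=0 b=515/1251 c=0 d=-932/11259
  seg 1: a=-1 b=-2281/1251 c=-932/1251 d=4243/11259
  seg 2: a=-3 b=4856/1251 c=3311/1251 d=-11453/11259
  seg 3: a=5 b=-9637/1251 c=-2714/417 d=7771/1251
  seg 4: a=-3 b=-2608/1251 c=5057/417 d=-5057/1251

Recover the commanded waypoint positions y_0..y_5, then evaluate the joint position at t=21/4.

y_0 = S_0(0) = a_0 = 0
y_1 = S_1(0) = a_1 = -1
y_2 = S_2(0) = a_2 = -3
y_3 = S_3(0) = a_3 = 5
y_4 = S_4(0) = a_4 = -3
y_5 = S_4(1) = 3
t_q=21/4 is in segment 1 (τ=9/4); S_1(τ)=-40757/8896

y_0=0 y_1=-1 y_2=-3 y_3=5 y_4=-3 y_5=3
S(21/4) = -40757/8896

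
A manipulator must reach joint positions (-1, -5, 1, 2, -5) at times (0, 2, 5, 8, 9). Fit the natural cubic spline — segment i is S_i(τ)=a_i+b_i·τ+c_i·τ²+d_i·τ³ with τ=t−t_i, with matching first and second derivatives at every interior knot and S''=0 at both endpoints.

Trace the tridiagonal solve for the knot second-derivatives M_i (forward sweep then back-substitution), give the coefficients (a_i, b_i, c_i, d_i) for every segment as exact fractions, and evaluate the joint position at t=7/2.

Δ: Δ0=-2, Δ1=2, Δ2=1/3, Δ3=-7
row 1: diag=10, rhs=24; c'=3/10, d'=12/5
row 2: denom=12−3·3/10=111/10; d'=(-10−3·12/5)/(111/10)=-172/111
row 3: denom=8−3·10/37=266/37; d'=(-44−3·-172/111)/(266/37)=-104/19
back: M3=-104/19
back: M2=-172/111−10/37·-104/19=-4/57
back: M1=12/5−3/10·-4/57=46/19
M: M0=0, M1=46/19, M2=-4/57, M3=-104/19, M4=0
seg 0: a=-1, c=M0/2=0, d=(M1−M0)/(6·2)=23/114, b=Δ0−h0·(2M0+M1)/6=-160/57
seg 1: a=-5, c=M1/2=23/19, d=(M2−M1)/(6·3)=-71/513, b=Δ1−h1·(2M1+M2)/6=-22/57
seg 2: a=1, c=M2/2=-2/57, d=(M3−M2)/(6·3)=-154/513, b=Δ2−h2·(2M2+M3)/6=179/57
seg 3: a=2, c=M3/2=-52/19, d=(M4−M3)/(6·1)=52/57, b=Δ3−h3·(2M3+M4)/6=-295/57
t_q=7/2 → seg 1, τ=3/2; S=-5+-22/57·τ+23/19·τ²+-71/513·τ³=-505/152

  seg 0: a=-1 b=-160/57 c=0 d=23/114
  seg 1: a=-5 b=-22/57 c=23/19 d=-71/513
  seg 2: a=1 b=179/57 c=-2/57 d=-154/513
  seg 3: a=2 b=-295/57 c=-52/19 d=52/57
S(7/2) = -505/152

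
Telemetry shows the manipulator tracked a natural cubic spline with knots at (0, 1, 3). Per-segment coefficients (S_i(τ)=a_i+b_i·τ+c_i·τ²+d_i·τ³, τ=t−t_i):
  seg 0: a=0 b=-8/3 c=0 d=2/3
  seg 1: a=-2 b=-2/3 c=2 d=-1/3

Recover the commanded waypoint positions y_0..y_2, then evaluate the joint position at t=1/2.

y_0 = S_0(0) = a_0 = 0
y_1 = S_1(0) = a_1 = -2
y_2 = S_1(2) = 2
t_q=1/2 is in segment 0 (τ=1/2); S_0(τ)=-5/4

y_0=0 y_1=-2 y_2=2
S(1/2) = -5/4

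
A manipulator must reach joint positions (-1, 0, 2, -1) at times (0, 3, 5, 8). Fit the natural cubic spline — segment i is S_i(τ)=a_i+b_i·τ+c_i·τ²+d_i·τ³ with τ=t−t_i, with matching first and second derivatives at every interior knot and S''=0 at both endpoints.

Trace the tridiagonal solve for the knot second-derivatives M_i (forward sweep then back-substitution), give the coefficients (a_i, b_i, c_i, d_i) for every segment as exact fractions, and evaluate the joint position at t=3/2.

  seg 0: a=-1 b=0 c=0 d=1/27
  seg 1: a=0 b=1 c=1/3 d=-1/6
  seg 2: a=2 b=1/3 c=-2/3 d=2/27
S(3/2) = -7/8

Δ: Δ0=1/3, Δ1=1, Δ2=-1
row 1: diag=10, rhs=4; c'=1/5, d'=2/5
row 2: denom=10−2·1/5=48/5; d'=(-12−2·2/5)/(48/5)=-4/3
back: M2=-4/3
back: M1=2/5−1/5·-4/3=2/3
M: M0=0, M1=2/3, M2=-4/3, M3=0
seg 0: a=-1, c=M0/2=0, d=(M1−M0)/(6·3)=1/27, b=Δ0−h0·(2M0+M1)/6=0
seg 1: a=0, c=M1/2=1/3, d=(M2−M1)/(6·2)=-1/6, b=Δ1−h1·(2M1+M2)/6=1
seg 2: a=2, c=M2/2=-2/3, d=(M3−M2)/(6·3)=2/27, b=Δ2−h2·(2M2+M3)/6=1/3
t_q=3/2 → seg 0, τ=3/2; S=-1+0·τ+0·τ²+1/27·τ³=-7/8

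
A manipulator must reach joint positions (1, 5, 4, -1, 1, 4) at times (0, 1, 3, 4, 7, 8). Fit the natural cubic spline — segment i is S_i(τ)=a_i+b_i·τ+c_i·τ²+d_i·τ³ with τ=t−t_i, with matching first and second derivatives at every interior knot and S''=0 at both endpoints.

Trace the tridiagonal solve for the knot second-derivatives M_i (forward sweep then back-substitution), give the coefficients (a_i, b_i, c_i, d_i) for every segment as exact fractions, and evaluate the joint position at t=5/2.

Δ: Δ0=4, Δ1=-1/2, Δ2=-5, Δ3=2/3, Δ4=3
row 1: diag=6, rhs=-27; c'=1/3, d'=-9/2
row 2: denom=6−2·1/3=16/3; d'=(-27−2·-9/2)/(16/3)=-27/8
row 3: denom=8−1·3/16=125/16; d'=(34−1·-27/8)/(125/16)=598/125
row 4: denom=8−3·48/125=856/125; d'=(14−3·598/125)/(856/125)=-11/214
back: M4=-11/214
back: M3=598/125−48/125·-11/214=514/107
back: M2=-27/8−3/16·514/107=-915/214
back: M1=-9/2−1/3·-915/214=-329/107
M: M0=0, M1=-329/107, M2=-915/214, M3=514/107, M4=-11/214, M5=0
seg 0: a=1, c=M0/2=0, d=(M1−M0)/(6·1)=-329/642, b=Δ0−h0·(2M0+M1)/6=2897/642
seg 1: a=5, c=M1/2=-329/214, d=(M2−M1)/(6·2)=-257/2568, b=Δ1−h1·(2M1+M2)/6=955/321
seg 2: a=4, c=M2/2=-915/428, d=(M3−M2)/(6·1)=1943/1284, b=Δ2−h2·(2M2+M3)/6=-2809/642
seg 3: a=-1, c=M3/2=257/107, d=(M4−M3)/(6·3)=-1039/3852, b=Δ3−h3·(2M3+M4)/6=-5279/1284
seg 4: a=1, c=M4/2=-11/428, d=(M5−M4)/(6·1)=11/1284, b=Δ4−h4·(2M4+M5)/6=1937/642
t_q=5/2 → seg 1, τ=3/2; S=5+955/321·τ+-329/214·τ²+-257/2568·τ³=38799/6848

  seg 0: a=1 b=2897/642 c=0 d=-329/642
  seg 1: a=5 b=955/321 c=-329/214 d=-257/2568
  seg 2: a=4 b=-2809/642 c=-915/428 d=1943/1284
  seg 3: a=-1 b=-5279/1284 c=257/107 d=-1039/3852
  seg 4: a=1 b=1937/642 c=-11/428 d=11/1284
S(5/2) = 38799/6848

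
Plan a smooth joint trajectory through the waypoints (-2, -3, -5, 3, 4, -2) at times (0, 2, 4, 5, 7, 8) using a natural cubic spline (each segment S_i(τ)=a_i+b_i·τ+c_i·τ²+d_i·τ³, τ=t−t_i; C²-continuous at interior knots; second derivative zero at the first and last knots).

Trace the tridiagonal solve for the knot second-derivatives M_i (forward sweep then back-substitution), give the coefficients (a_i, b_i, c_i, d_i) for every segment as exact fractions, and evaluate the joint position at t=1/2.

  seg 0: a=-2 b=393/680 c=0 d=-733/2720
  seg 1: a=-3 b=-903/340 c=-2199/1360 d=665/544
  seg 2: a=-5 b=3771/680 c=486/85 d=-2219/680
  seg 3: a=3 b=489/68 c=-2769/680 d=247/680
  seg 4: a=4 b=-1611/340 c=-1287/680 d=429/680
S(1/2) = -7593/4352

Δ: Δ0=-1/2, Δ1=-1, Δ2=8, Δ3=1/2, Δ4=-6
row 1: diag=8, rhs=-3; c'=1/4, d'=-3/8
row 2: denom=6−2·1/4=11/2; d'=(54−2·-3/8)/(11/2)=219/22
row 3: denom=6−1·2/11=64/11; d'=(-45−1·219/22)/(64/11)=-1209/128
row 4: denom=6−2·11/32=85/16; d'=(-39−2·-1209/128)/(85/16)=-1287/340
back: M4=-1287/340
back: M3=-1209/128−11/32·-1287/340=-2769/340
back: M2=219/22−2/11·-2769/340=972/85
back: M1=-3/8−1/4·972/85=-2199/680
M: M0=0, M1=-2199/680, M2=972/85, M3=-2769/340, M4=-1287/340, M5=0
seg 0: a=-2, c=M0/2=0, d=(M1−M0)/(6·2)=-733/2720, b=Δ0−h0·(2M0+M1)/6=393/680
seg 1: a=-3, c=M1/2=-2199/1360, d=(M2−M1)/(6·2)=665/544, b=Δ1−h1·(2M1+M2)/6=-903/340
seg 2: a=-5, c=M2/2=486/85, d=(M3−M2)/(6·1)=-2219/680, b=Δ2−h2·(2M2+M3)/6=3771/680
seg 3: a=3, c=M3/2=-2769/680, d=(M4−M3)/(6·2)=247/680, b=Δ3−h3·(2M3+M4)/6=489/68
seg 4: a=4, c=M4/2=-1287/680, d=(M5−M4)/(6·1)=429/680, b=Δ4−h4·(2M4+M5)/6=-1611/340
t_q=1/2 → seg 0, τ=1/2; S=-2+393/680·τ+0·τ²+-733/2720·τ³=-7593/4352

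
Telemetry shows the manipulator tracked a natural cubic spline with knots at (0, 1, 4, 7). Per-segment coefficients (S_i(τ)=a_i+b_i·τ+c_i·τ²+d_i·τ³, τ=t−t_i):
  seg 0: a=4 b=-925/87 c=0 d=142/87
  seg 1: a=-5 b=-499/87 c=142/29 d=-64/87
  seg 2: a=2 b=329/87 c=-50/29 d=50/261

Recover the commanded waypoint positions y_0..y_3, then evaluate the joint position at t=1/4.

y_0 = S_0(0) = a_0 = 4
y_1 = S_1(0) = a_1 = -5
y_2 = S_2(0) = a_2 = 2
y_3 = S_2(3) = 3
t_q=1/4 is in segment 0 (τ=1/4); S_0(τ)=1269/928

y_0=4 y_1=-5 y_2=2 y_3=3
S(1/4) = 1269/928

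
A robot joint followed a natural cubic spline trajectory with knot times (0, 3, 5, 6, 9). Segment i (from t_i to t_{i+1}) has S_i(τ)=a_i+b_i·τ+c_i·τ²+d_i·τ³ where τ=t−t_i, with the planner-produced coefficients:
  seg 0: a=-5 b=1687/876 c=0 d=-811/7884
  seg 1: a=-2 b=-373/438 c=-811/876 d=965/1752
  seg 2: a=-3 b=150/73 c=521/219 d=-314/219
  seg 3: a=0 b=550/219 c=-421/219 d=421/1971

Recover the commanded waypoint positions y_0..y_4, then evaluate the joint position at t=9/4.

y_0=-5 y_1=-2 y_2=-3 y_3=0 y_4=-4
S(9/4) = -34361/18688

y_0 = S_0(0) = a_0 = -5
y_1 = S_1(0) = a_1 = -2
y_2 = S_2(0) = a_2 = -3
y_3 = S_3(0) = a_3 = 0
y_4 = S_3(3) = -4
t_q=9/4 is in segment 0 (τ=9/4); S_0(τ)=-34361/18688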